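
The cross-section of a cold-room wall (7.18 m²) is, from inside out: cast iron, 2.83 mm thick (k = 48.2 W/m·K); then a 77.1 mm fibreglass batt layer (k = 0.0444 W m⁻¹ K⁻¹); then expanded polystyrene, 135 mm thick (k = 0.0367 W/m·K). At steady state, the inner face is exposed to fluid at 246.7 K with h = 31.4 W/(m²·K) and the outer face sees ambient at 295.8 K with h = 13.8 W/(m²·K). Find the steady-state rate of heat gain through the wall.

Resistance network (inner→outer):
  R_conv,in = 1/(hA) = 1/(31.4·7.18) = 0.004436 K/W
  R_cast iron = L/(kA) = 0.00283/(48.2·7.18) = 8.177×10^-6 K/W
  R_fibreglass batt = L/(kA) = 0.0771/(0.0444·7.18) = 0.2419 K/W
  R_expanded polystyrene = L/(kA) = 0.135/(0.0367·7.18) = 0.5123 K/W
  R_conv,out = 1/(hA) = 1/(13.8·7.18) = 0.01009 K/W
ΣR = 0.004436 + 8.177×10^-6 + 0.2419 + 0.5123 + 0.01009 = 0.7687 K/W
Q = ΔT/ΣR = (246.7 K − 295.8 K)/0.7687 = -63.9 W
(Negative Q ⇒ heat flows inward; heat gain = 63.9 W.)

Q = 63.9 W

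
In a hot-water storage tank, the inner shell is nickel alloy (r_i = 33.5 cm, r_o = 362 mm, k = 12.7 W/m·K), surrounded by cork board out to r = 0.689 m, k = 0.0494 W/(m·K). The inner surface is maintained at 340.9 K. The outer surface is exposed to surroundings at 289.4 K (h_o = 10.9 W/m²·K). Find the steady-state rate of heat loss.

Series thermal resistances, inner to outer:
  R_nickel alloy = (1/0.335 − 1/0.362)/(4πk) = 0.2226/(4π·12.7) = 0.001395 K/W
  R_cork board = (1/0.362 − 1/0.689)/(4πk) = 1.311/(4π·0.0494) = 2.112 K/W
  R_conv,out = 1/(4πr²h) = 1/(4π·0.689²·10.9) = 0.01538 K/W
ΣR = 0.001395 + 2.112 + 0.01538 = 2.129 K/W
Q = ΔT/ΣR = (340.9 K − 289.4 K)/2.129 = 24.2 W

Q = 24.2 W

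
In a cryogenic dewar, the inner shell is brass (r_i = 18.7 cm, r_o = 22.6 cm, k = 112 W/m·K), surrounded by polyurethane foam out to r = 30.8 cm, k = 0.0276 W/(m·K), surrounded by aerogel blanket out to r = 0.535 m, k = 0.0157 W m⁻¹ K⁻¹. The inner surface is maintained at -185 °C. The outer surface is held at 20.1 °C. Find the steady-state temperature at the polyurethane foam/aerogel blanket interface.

T = -118 °C

Resistance network (inner→outer):
  R_brass = (1/0.187 − 1/0.226)/(4πk) = 0.9228/(4π·112) = 6.557×10^-4 K/W
  R_polyurethane foam = (1/0.226 − 1/0.308)/(4πk) = 1.178/(4π·0.0276) = 3.397 K/W
  R_aerogel blanket = (1/0.308 − 1/0.535)/(4πk) = 1.378/(4π·0.0157) = 6.983 K/W
ΣR = 6.557×10^-4 + 3.397 + 6.983 = 10.38 K/W
Q = ΔT/ΣR = (-185 °C − 20.1 °C)/10.38 = -19.76 W
From the inner boundary to the polyurethane foam/aerogel blanket interface, ΣR_partial = 3.398 K/W.
T_interface = T_in − Q·ΣR_partial = -185 °C − (-19.76)(3.398) = -118 °C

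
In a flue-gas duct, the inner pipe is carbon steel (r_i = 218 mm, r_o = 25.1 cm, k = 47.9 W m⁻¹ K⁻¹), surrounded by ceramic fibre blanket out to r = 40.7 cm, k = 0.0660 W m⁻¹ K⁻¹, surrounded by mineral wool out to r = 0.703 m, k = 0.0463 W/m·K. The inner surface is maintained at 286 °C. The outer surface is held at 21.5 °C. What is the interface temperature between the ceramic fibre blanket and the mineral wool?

T = 185 °C

Treat each layer as a resistance in series:
  R'_carbon steel = ln(0.251/0.218)/(2πk) = 0.1410/(2π·47.9) = 4.684×10^-4 m·K/W
  R'_ceramic fibre blanket = ln(0.407/0.251)/(2πk) = 0.4834/(2π·0.0660) = 1.166 m·K/W
  R'_mineral wool = ln(0.703/0.407)/(2πk) = 0.5465/(2π·0.0463) = 1.879 m·K/W
ΣR = 4.684×10^-4 + 1.166 + 1.879 = 3.045 m·K/W
Q' = ΔT/ΣR = (286 °C − 21.5 °C)/3.045 = 86.86 W/m
From the inner boundary to the ceramic fibre blanket/mineral wool interface, ΣR_partial = 1.166 m·K/W.
T_interface = T_in − Q'·ΣR_partial = 286 °C − (86.86)(1.166) = 185 °C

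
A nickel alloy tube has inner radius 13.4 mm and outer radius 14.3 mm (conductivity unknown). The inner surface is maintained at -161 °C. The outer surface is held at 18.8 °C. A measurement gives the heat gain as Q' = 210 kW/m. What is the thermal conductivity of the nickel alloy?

k = 12.1 W/m·K

ΣR = ΔT/Q' = |-161 − 18.8|/2.10×10^5 = 8.562×10^-4 m·K/W
ln(r₂/r₁)/(2πk) = 8.562×10^-4 ⇒ k = 0.06500/(2π·8.562×10^-4) = 12.1 W/m·K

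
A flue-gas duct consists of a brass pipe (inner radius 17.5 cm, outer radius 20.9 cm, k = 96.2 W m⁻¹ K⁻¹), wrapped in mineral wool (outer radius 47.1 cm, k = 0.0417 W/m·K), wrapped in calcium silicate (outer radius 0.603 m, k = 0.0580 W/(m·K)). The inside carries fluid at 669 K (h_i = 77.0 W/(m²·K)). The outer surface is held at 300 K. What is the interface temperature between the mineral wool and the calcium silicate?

Treat each layer as a resistance in series:
  R'_conv,in = 1/(2πr h) = 1/(2π·0.175·77.0) = 0.01181 m·K/W
  R'_brass = ln(0.209/0.175)/(2πk) = 0.1775/(2π·96.2) = 2.937×10^-4 m·K/W
  R'_mineral wool = ln(0.471/0.209)/(2πk) = 0.8125/(2π·0.0417) = 3.101 m·K/W
  R'_calcium silicate = ln(0.603/0.471)/(2πk) = 0.2471/(2π·0.0580) = 0.6779 m·K/W
ΣR = 0.01181 + 2.937×10^-4 + 3.101 + 0.6779 = 3.791 m·K/W
Q' = ΔT/ΣR = (669 K − 300 K)/3.791 = 97.34 W/m
From the inner boundary to the mineral wool/calcium silicate interface, ΣR_partial = 3.113 m·K/W.
T_interface = T_in − Q'·ΣR_partial = 669 K − (97.34)(3.113) = 366.0 K

T = 366.0 K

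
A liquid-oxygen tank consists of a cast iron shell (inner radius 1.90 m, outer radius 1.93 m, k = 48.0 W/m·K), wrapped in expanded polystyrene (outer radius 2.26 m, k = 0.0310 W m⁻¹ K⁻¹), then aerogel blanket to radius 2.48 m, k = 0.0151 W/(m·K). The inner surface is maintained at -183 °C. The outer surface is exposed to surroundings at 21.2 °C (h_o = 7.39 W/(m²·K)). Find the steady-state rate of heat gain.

Resistance network (inner→outer):
  R_cast iron = (1/1.90 − 1/1.93)/(4πk) = 0.008181/(4π·48.0) = 1.356×10^-5 K/W
  R_expanded polystyrene = (1/1.93 − 1/2.26)/(4πk) = 0.07566/(4π·0.0310) = 0.1942 K/W
  R_aerogel blanket = (1/2.26 − 1/2.48)/(4πk) = 0.03925/(4π·0.0151) = 0.2069 K/W
  R_conv,out = 1/(4πr²h) = 1/(4π·2.48²·7.39) = 0.001751 K/W
ΣR = 1.356×10^-5 + 0.1942 + 0.2069 + 0.001751 = 0.4029 K/W
Q = ΔT/ΣR = (-183 °C − 21.2 °C)/0.4029 = -507 W
(Negative Q ⇒ heat flows inward; heat gain = 507 W.)

Q = 507 W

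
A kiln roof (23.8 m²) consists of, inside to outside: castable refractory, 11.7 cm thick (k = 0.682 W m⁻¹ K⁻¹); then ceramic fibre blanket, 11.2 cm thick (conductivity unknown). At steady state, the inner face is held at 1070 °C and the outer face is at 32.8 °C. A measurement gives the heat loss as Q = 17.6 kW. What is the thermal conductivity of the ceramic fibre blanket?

k = 0.0910 W/m·K

ΣR = ΔT/Q = |1070 − 32.8|/17600 = 0.05893 K/W
Known resistances:
  R_castable refractory = L/(kA) = 0.117/(0.682·23.8) = 0.007208 K/W
R_ceramic fibre blanket = ΣR − ΣR_known = 0.05893 − 0.007208 = 0.05172 K/W
L/(kA) = 0.05172 ⇒ k = 0.112/(0.05172·23.8) = 0.0910 W/m·K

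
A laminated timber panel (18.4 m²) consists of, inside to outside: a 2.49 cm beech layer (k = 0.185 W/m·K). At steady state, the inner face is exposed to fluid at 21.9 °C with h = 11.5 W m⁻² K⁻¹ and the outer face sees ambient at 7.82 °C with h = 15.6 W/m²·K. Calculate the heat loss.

Treat each layer as a resistance in series:
  R_conv,in = 1/(hA) = 1/(11.5·18.4) = 0.004726 K/W
  R_beech = L/(kA) = 0.0249/(0.185·18.4) = 0.007315 K/W
  R_conv,out = 1/(hA) = 1/(15.6·18.4) = 0.003484 K/W
ΣR = 0.004726 + 0.007315 + 0.003484 = 0.01553 K/W
Q = ΔT/ΣR = (21.9 °C − 7.82 °C)/0.01553 = 907 W

Q = 907 W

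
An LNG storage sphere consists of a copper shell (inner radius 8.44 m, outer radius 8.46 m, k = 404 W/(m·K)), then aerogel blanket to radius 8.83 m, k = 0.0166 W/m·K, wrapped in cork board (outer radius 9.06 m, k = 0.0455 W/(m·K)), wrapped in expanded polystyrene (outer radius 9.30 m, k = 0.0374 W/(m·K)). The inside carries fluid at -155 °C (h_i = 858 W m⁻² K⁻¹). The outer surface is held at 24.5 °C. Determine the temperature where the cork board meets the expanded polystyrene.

T = -6.7 °C

Resistance network (inner→outer):
  R_conv,in = 1/(4πr²h) = 1/(4π·8.44²·858) = 1.302×10^-6 K/W
  R_copper = (1/8.44 − 1/8.46)/(4πk) = 2.801×10^-4/(4π·404) = 5.517×10^-8 K/W
  R_aerogel blanket = (1/8.46 − 1/8.83)/(4πk) = 0.004953/(4π·0.0166) = 0.02374 K/W
  R_cork board = (1/8.83 − 1/9.06)/(4πk) = 0.002875/(4π·0.0455) = 0.005028 K/W
  R_expanded polystyrene = (1/9.06 − 1/9.30)/(4πk) = 0.002848/(4π·0.0374) = 0.006061 K/W
ΣR = 1.302×10^-6 + 5.517×10^-8 + 0.02374 + 0.005028 + 0.006061 = 0.03483 K/W
Q = ΔT/ΣR = (-155 °C − 24.5 °C)/0.03483 = -5154 W
From the inner boundary to the cork board/expanded polystyrene interface, ΣR_partial = 0.02877 K/W.
T_interface = T_in − Q·ΣR_partial = -155 °C − (-5154)(0.02877) = -6.7 °C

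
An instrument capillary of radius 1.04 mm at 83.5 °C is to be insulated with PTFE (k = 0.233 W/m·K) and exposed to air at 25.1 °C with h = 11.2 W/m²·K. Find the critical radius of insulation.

r_cr = 2.08 cm

For a cylinder, r_cr = k_ins/h = 0.233/11.2 = 0.0208 m = 2.08 cm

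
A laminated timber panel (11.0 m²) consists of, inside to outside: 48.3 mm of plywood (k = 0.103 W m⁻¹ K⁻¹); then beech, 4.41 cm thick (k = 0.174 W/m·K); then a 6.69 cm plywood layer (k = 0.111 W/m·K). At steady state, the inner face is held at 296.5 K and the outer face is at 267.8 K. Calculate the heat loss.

Q = 238 W

Series thermal resistances, inner to outer:
  R_plywood = L/(kA) = 0.0483/(0.103·11.0) = 0.04263 K/W
  R_beech = L/(kA) = 0.0441/(0.174·11.0) = 0.02304 K/W
  R_plywood = L/(kA) = 0.0669/(0.111·11.0) = 0.05479 K/W
ΣR = 0.04263 + 0.02304 + 0.05479 = 0.1205 K/W
Q = ΔT/ΣR = (296.5 K − 267.8 K)/0.1205 = 238 W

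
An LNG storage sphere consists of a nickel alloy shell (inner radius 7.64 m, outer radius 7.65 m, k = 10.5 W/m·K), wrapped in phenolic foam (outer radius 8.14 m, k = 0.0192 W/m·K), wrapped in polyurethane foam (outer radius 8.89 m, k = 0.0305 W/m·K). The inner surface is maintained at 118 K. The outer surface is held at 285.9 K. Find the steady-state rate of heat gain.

Q = 2.81 kW

Treat each layer as a resistance in series:
  R_nickel alloy = (1/7.64 − 1/7.65)/(4πk) = 1.711×10^-4/(4π·10.5) = 1.297×10^-6 K/W
  R_phenolic foam = (1/7.65 − 1/8.14)/(4πk) = 0.007869/(4π·0.0192) = 0.03261 K/W
  R_polyurethane foam = (1/8.14 − 1/8.89)/(4πk) = 0.01036/(4π·0.0305) = 0.02704 K/W
ΣR = 1.297×10^-6 + 0.03261 + 0.02704 = 0.05965 K/W
Q = ΔT/ΣR = (118 K − 285.9 K)/0.05965 = -2810 W
(Negative Q ⇒ heat flows inward; heat gain = 2810 W.)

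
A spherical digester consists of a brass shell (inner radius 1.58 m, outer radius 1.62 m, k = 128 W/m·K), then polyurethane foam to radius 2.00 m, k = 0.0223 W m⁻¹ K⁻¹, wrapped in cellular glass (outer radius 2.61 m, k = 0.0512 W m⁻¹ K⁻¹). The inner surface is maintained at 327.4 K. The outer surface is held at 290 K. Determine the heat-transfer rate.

Resistance network (inner→outer):
  R_brass = (1/1.58 − 1/1.62)/(4πk) = 0.01563/(4π·128) = 9.716×10^-6 K/W
  R_polyurethane foam = (1/1.62 − 1/2.00)/(4πk) = 0.1173/(4π·0.0223) = 0.4185 K/W
  R_cellular glass = (1/2.00 − 1/2.61)/(4πk) = 0.1169/(4π·0.0512) = 0.1816 K/W
ΣR = 9.716×10^-6 + 0.4185 + 0.1816 = 0.6001 K/W
Q = ΔT/ΣR = (327.4 K − 290 K)/0.6001 = 62.3 W

Q = 62.3 W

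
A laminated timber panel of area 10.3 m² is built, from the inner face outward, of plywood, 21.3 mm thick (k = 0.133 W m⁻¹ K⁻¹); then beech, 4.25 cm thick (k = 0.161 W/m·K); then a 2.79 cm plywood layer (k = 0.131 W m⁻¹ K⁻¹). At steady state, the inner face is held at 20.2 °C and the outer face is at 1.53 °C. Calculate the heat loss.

Resistance network (inner→outer):
  R_plywood = L/(kA) = 0.0213/(0.133·10.3) = 0.01555 K/W
  R_beech = L/(kA) = 0.0425/(0.161·10.3) = 0.02563 K/W
  R_plywood = L/(kA) = 0.0279/(0.131·10.3) = 0.02068 K/W
ΣR = 0.01555 + 0.02563 + 0.02068 = 0.06186 K/W
Q = ΔT/ΣR = (20.2 °C − 1.53 °C)/0.06186 = 302 W

Q = 302 W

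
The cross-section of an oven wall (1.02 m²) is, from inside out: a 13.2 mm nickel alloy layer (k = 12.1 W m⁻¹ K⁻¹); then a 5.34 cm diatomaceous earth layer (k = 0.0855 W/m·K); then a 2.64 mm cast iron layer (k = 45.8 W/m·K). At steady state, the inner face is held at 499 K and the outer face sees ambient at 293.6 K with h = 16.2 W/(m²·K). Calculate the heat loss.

Series thermal resistances, inner to outer:
  R_nickel alloy = L/(kA) = 0.0132/(12.1·1.02) = 0.001070 K/W
  R_diatomaceous earth = L/(kA) = 0.0534/(0.0855·1.02) = 0.6123 K/W
  R_cast iron = L/(kA) = 0.00264/(45.8·1.02) = 5.651×10^-5 K/W
  R_conv,out = 1/(hA) = 1/(16.2·1.02) = 0.06052 K/W
ΣR = 0.001070 + 0.6123 + 5.651×10^-5 + 0.06052 = 0.6739 K/W
Q = ΔT/ΣR = (499 K − 293.6 K)/0.6739 = 305 W

Q = 305 W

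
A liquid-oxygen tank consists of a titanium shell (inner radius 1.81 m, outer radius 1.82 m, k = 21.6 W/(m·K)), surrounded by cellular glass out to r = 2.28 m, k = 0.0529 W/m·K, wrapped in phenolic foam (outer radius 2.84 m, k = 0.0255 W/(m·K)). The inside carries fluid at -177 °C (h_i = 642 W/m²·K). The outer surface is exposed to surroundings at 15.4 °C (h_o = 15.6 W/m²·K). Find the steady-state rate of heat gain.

Q = 440 W

Resistance network (inner→outer):
  R_conv,in = 1/(4πr²h) = 1/(4π·1.81²·642) = 3.784×10^-5 K/W
  R_titanium = (1/1.81 − 1/1.82)/(4πk) = 0.003036/(4π·21.6) = 1.118×10^-5 K/W
  R_cellular glass = (1/1.82 − 1/2.28)/(4πk) = 0.1109/(4π·0.0529) = 0.1668 K/W
  R_phenolic foam = (1/2.28 − 1/2.84)/(4πk) = 0.08648/(4π·0.0255) = 0.2699 K/W
  R_conv,out = 1/(4πr²h) = 1/(4π·2.84²·15.6) = 6.325×10^-4 K/W
ΣR = 3.784×10^-5 + 1.118×10^-5 + 0.1668 + 0.2699 + 6.325×10^-4 = 0.4374 K/W
Q = ΔT/ΣR = (-177 °C − 15.4 °C)/0.4374 = -440 W
(Negative Q ⇒ heat flows inward; heat gain = 440 W.)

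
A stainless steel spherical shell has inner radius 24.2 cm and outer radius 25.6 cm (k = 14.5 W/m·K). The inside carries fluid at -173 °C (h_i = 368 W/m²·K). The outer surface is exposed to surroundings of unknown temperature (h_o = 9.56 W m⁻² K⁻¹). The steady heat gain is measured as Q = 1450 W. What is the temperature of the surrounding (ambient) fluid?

Series resistances:
  R_conv,in = 1/(4πr²h) = 1/(4π·0.242²·368) = 0.003692 K/W
  R_stainless steel = (1/0.242 − 1/0.256)/(4πk) = 0.2260/(4π·14.5) = 0.001240 K/W
  R_conv,out = 1/(4πr²h) = 1/(4π·0.256²·9.56) = 0.1270 K/W
ΣR = 0.1319 K/W
ΔT = Q·ΣR = 1450 × 0.1319 = 191.3 K
Heat flows inward, so T_out = T_in + ΔT = -173 + 191.3 = 18.3 °C

T_out = 18.3 °C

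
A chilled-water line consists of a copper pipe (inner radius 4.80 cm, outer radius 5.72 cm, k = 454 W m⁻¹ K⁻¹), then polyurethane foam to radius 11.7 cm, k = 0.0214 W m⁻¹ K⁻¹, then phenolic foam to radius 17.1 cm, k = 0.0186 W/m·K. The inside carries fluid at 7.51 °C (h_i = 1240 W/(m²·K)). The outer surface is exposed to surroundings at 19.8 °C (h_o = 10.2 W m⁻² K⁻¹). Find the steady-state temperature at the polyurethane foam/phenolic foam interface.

Treat each layer as a resistance in series:
  R'_conv,in = 1/(2πr h) = 1/(2π·0.0480·1240) = 0.002674 m·K/W
  R'_copper = ln(0.0572/0.0480)/(2πk) = 0.1754/(2π·454) = 6.147×10^-5 m·K/W
  R'_polyurethane foam = ln(0.117/0.0572)/(2πk) = 0.7156/(2π·0.0214) = 5.322 m·K/W
  R'_phenolic foam = ln(0.171/0.117)/(2πk) = 0.3795/(2π·0.0186) = 3.247 m·K/W
  R'_conv,out = 1/(2πr h) = 1/(2π·0.171·10.2) = 0.09125 m·K/W
ΣR = 0.002674 + 6.147×10^-5 + 5.322 + 3.247 + 0.09125 = 8.663 m·K/W
Q' = ΔT/ΣR = (7.51 °C − 19.8 °C)/8.663 = -1.419 W/m
From the inner boundary to the polyurethane foam/phenolic foam interface, ΣR_partial = 5.325 m·K/W.
T_interface = T_in − Q'·ΣR_partial = 7.51 °C − (-1.419)(5.325) = 15.1 °C

T = 15.1 °C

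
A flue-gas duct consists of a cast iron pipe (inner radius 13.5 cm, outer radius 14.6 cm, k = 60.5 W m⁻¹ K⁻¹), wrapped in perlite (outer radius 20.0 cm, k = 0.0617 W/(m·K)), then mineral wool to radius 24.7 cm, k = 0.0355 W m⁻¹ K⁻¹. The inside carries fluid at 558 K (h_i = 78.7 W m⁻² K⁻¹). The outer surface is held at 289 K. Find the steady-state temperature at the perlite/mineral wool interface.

Resistance network (inner→outer):
  R'_conv,in = 1/(2πr h) = 1/(2π·0.135·78.7) = 0.01498 m·K/W
  R'_cast iron = ln(0.146/0.135)/(2πk) = 0.07833/(2π·60.5) = 2.061×10^-4 m·K/W
  R'_perlite = ln(0.200/0.146)/(2πk) = 0.3147/(2π·0.0617) = 0.8118 m·K/W
  R'_mineral wool = ln(0.247/0.200)/(2πk) = 0.2111/(2π·0.0355) = 0.9463 m·K/W
ΣR = 0.01498 + 2.061×10^-4 + 0.8118 + 0.9463 = 1.773 m·K/W
Q' = ΔT/ΣR = (558 K − 289 K)/1.773 = 151.7 W/m
From the inner boundary to the perlite/mineral wool interface, ΣR_partial = 0.8270 m·K/W.
T_interface = T_in − Q'·ΣR_partial = 558 K − (151.7)(0.8270) = 433 K

T = 433 K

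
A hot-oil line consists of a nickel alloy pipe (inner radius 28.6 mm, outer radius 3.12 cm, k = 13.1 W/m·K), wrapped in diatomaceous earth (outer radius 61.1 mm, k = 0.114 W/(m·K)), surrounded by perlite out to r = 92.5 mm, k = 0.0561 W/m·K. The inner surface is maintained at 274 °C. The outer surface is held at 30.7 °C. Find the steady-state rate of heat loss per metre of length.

Q' = 115 W/m

Series thermal resistances, inner to outer:
  R'_nickel alloy = ln(0.0312/0.0286)/(2πk) = 0.08701/(2π·13.1) = 0.001057 m·K/W
  R'_diatomaceous earth = ln(0.0611/0.0312)/(2πk) = 0.6721/(2π·0.114) = 0.9383 m·K/W
  R'_perlite = ln(0.0925/0.0611)/(2πk) = 0.4147/(2π·0.0561) = 1.176 m·K/W
ΣR = 0.001057 + 0.9383 + 1.176 = 2.115 m·K/W
Q' = ΔT/ΣR = (274 °C − 30.7 °C)/2.115 = 115 W/m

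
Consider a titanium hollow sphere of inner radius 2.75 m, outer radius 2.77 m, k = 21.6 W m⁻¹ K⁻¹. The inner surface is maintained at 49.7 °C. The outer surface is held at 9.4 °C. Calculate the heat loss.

Q = 4.17×10^6 W

Q = 4πk·ΔT/(1/r₁ − 1/r₂) = 4π × 21.6 × 40.3 / (1/2.75 − 1/2.77) = 4.17×10^6 W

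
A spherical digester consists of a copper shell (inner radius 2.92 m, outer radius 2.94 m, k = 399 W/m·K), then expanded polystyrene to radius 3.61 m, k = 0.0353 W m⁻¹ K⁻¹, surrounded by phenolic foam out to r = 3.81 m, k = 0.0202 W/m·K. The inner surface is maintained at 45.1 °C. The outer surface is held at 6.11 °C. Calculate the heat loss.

Q = 195 W

Series thermal resistances, inner to outer:
  R_copper = (1/2.92 − 1/2.94)/(4πk) = 0.002330/(4π·399) = 4.646×10^-7 K/W
  R_expanded polystyrene = (1/2.94 − 1/3.61)/(4πk) = 0.06313/(4π·0.0353) = 0.1423 K/W
  R_phenolic foam = (1/3.61 − 1/3.81)/(4πk) = 0.01454/(4π·0.0202) = 0.05728 K/W
ΣR = 4.646×10^-7 + 0.1423 + 0.05728 = 0.1996 K/W
Q = ΔT/ΣR = (45.1 °C − 6.11 °C)/0.1996 = 195 W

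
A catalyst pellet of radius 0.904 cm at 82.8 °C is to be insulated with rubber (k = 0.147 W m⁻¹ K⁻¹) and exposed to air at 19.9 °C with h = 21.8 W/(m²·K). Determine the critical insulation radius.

For a sphere, r_cr = 2k_ins/h = 2·0.147/21.8 = 0.0135 m = 1.35 cm

r_cr = 1.35 cm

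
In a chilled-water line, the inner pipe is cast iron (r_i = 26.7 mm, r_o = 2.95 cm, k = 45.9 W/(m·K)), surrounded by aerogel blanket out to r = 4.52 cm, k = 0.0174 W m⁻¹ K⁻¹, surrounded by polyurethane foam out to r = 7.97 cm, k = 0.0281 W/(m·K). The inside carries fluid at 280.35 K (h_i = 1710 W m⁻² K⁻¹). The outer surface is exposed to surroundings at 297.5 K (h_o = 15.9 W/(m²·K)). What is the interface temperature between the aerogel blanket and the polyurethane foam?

T = 289.6 K

Resistance network (inner→outer):
  R'_conv,in = 1/(2πr h) = 1/(2π·0.0267·1710) = 0.003486 m·K/W
  R'_cast iron = ln(0.0295/0.0267)/(2πk) = 0.09973/(2π·45.9) = 3.458×10^-4 m·K/W
  R'_aerogel blanket = ln(0.0452/0.0295)/(2πk) = 0.4267/(2π·0.0174) = 3.903 m·K/W
  R'_polyurethane foam = ln(0.0797/0.0452)/(2πk) = 0.5672/(2π·0.0281) = 3.212 m·K/W
  R'_conv,out = 1/(2πr h) = 1/(2π·0.0797·15.9) = 0.1256 m·K/W
ΣR = 0.003486 + 3.458×10^-4 + 3.903 + 3.212 + 0.1256 = 7.244 m·K/W
Q' = ΔT/ΣR = (280.35 K − 297.5 K)/7.244 = -2.367 W/m
From the inner boundary to the aerogel blanket/polyurethane foam interface, ΣR_partial = 3.907 m·K/W.
T_interface = T_in − Q'·ΣR_partial = 280.35 K − (-2.367)(3.907) = 289.6 K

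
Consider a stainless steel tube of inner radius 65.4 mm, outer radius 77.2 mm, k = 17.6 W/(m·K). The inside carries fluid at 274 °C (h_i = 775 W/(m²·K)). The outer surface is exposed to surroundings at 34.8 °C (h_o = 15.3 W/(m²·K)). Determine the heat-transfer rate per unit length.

Series thermal resistances, inner to outer:
  R'_conv,in = 1/(2πr h) = 1/(2π·0.0654·775) = 0.003140 m·K/W
  R'_stainless steel = ln(0.0772/0.0654)/(2πk) = 0.1659/(2π·17.6) = 0.001500 m·K/W
  R'_conv,out = 1/(2πr h) = 1/(2π·0.0772·15.3) = 0.1347 m·K/W
ΣR = 0.003140 + 0.001500 + 0.1347 = 0.1393 m·K/W
Q' = ΔT/ΣR = (274 °C − 34.8 °C)/0.1393 = 1720 W/m

Q' = 1720 W/m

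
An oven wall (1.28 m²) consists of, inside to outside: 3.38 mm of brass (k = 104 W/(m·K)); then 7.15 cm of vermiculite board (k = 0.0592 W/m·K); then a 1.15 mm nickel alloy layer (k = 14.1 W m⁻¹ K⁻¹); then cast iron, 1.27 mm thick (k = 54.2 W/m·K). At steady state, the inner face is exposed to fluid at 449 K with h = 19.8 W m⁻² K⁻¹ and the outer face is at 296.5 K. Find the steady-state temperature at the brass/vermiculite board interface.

T = 443 K

Resistance network (inner→outer):
  R_conv,in = 1/(hA) = 1/(19.8·1.28) = 0.03946 K/W
  R_brass = L/(kA) = 0.00338/(104·1.28) = 2.539×10^-5 K/W
  R_vermiculite board = L/(kA) = 0.0715/(0.0592·1.28) = 0.9436 K/W
  R_nickel alloy = L/(kA) = 0.00115/(14.1·1.28) = 6.372×10^-5 K/W
  R_cast iron = L/(kA) = 0.00127/(54.2·1.28) = 1.831×10^-5 K/W
ΣR = 0.03946 + 2.539×10^-5 + 0.9436 + 6.372×10^-5 + 1.831×10^-5 = 0.9832 K/W
Q = ΔT/ΣR = (449 K − 296.5 K)/0.9832 = 155.1 W
From the inner boundary to the brass/vermiculite board interface, ΣR_partial = 0.03949 K/W.
T_interface = T_in − Q·ΣR_partial = 449 K − (155.1)(0.03949) = 443 K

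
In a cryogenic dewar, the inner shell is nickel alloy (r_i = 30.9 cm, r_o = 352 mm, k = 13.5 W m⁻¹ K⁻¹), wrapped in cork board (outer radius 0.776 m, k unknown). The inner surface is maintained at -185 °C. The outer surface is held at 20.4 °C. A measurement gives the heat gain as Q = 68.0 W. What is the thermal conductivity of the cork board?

ΣR = ΔT/Q = |-185 − 20.4|/68.0 = 3.021 K/W
Known resistances:
  R_nickel alloy = (1/0.309 − 1/0.352)/(4πk) = 0.3953/(4π·13.5) = 0.002330 K/W
R_cork board = ΣR − ΣR_known = 3.021 − 0.002330 = 3.019 K/W
(1/r₁−1/r₂)/(4πk) = 3.019 ⇒ k = 1.552/(4π·3.019) = 0.0409 W/m·K

k = 0.0409 W/m·K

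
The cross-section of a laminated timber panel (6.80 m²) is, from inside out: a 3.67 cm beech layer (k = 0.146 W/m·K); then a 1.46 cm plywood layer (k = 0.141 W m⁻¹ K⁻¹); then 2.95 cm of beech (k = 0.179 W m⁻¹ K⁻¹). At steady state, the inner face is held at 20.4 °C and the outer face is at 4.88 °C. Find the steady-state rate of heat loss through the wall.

Q = 203 W

Resistance network (inner→outer):
  R_beech = L/(kA) = 0.0367/(0.146·6.80) = 0.03697 K/W
  R_plywood = L/(kA) = 0.0146/(0.141·6.80) = 0.01523 K/W
  R_beech = L/(kA) = 0.0295/(0.179·6.80) = 0.02424 K/W
ΣR = 0.03697 + 0.01523 + 0.02424 = 0.07644 K/W
Q = ΔT/ΣR = (20.4 °C − 4.88 °C)/0.07644 = 203 W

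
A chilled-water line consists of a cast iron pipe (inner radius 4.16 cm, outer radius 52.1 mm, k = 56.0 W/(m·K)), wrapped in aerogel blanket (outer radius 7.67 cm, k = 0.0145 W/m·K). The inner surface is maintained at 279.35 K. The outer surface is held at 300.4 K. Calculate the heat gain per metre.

Resistance network (inner→outer):
  R'_cast iron = ln(0.0521/0.0416)/(2πk) = 0.2251/(2π·56.0) = 6.396×10^-4 m·K/W
  R'_aerogel blanket = ln(0.0767/0.0521)/(2πk) = 0.3867/(2π·0.0145) = 4.245 m·K/W
ΣR = 6.396×10^-4 + 4.245 = 4.246 m·K/W
Q' = ΔT/ΣR = (279.35 K − 300.4 K)/4.246 = -4.96 W/m
(Negative Q' ⇒ heat flows inward; heat gain = 4.96 W/m.)

Q' = 4.96 W/m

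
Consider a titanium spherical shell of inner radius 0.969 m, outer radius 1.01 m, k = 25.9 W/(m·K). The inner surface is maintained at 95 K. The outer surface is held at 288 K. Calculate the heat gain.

Q = 4πk·ΔT/(1/r₁ − 1/r₂) = 4π × 25.9 × 193 / (1/0.969 − 1/1.01) = 1.50×10^6 W

Q = 1500 kW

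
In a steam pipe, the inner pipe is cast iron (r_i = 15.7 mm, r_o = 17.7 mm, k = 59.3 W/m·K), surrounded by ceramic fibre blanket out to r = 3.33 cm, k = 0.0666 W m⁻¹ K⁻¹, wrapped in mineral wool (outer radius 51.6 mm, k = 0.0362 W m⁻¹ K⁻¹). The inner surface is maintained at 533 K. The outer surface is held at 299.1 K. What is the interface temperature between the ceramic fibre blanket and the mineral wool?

Resistance network (inner→outer):
  R'_cast iron = ln(0.0177/0.0157)/(2πk) = 0.1199/(2π·59.3) = 3.218×10^-4 m·K/W
  R'_ceramic fibre blanket = ln(0.0333/0.0177)/(2πk) = 0.6320/(2π·0.0666) = 1.510 m·K/W
  R'_mineral wool = ln(0.0516/0.0333)/(2πk) = 0.4380/(2π·0.0362) = 1.926 m·K/W
ΣR = 3.218×10^-4 + 1.510 + 1.926 = 3.436 m·K/W
Q' = ΔT/ΣR = (533 K − 299.1 K)/3.436 = 68.07 W/m
From the inner boundary to the ceramic fibre blanket/mineral wool interface, ΣR_partial = 1.510 m·K/W.
T_interface = T_in − Q'·ΣR_partial = 533 K − (68.07)(1.510) = 430 K

T = 430 K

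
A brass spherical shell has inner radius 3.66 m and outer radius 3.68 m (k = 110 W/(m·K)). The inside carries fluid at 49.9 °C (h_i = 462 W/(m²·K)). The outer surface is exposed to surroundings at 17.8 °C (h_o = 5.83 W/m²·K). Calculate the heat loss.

Resistance network (inner→outer):
  R_conv,in = 1/(4πr²h) = 1/(4π·3.66²·462) = 1.286×10^-5 K/W
  R_brass = (1/3.66 − 1/3.68)/(4πk) = 0.001485/(4π·110) = 1.074×10^-6 K/W
  R_conv,out = 1/(4πr²h) = 1/(4π·3.68²·5.83) = 0.001008 K/W
ΣR = 1.286×10^-5 + 1.074×10^-6 + 0.001008 = 0.001022 K/W
Q = ΔT/ΣR = (49.9 °C − 17.8 °C)/0.001022 = 31400 W

Q = 31.4 kW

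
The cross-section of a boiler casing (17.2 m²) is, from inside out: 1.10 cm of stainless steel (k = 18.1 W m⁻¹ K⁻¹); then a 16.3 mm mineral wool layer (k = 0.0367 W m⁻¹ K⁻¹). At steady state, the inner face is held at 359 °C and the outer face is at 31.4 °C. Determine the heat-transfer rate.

Series thermal resistances, inner to outer:
  R_stainless steel = L/(kA) = 0.0110/(18.1·17.2) = 3.533×10^-5 K/W
  R_mineral wool = L/(kA) = 0.0163/(0.0367·17.2) = 0.02582 K/W
ΣR = 3.533×10^-5 + 0.02582 = 0.02586 K/W
Q = ΔT/ΣR = (359 °C − 31.4 °C)/0.02586 = 12700 W

Q = 12700 W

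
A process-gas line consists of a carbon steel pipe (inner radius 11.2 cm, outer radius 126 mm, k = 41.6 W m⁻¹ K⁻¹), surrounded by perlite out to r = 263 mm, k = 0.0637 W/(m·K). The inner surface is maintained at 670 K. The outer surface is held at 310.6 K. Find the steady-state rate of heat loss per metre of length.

Series thermal resistances, inner to outer:
  R'_carbon steel = ln(0.126/0.112)/(2πk) = 0.1178/(2π·41.6) = 4.506×10^-4 m·K/W
  R'_perlite = ln(0.263/0.126)/(2πk) = 0.7359/(2π·0.0637) = 1.839 m·K/W
ΣR = 4.506×10^-4 + 1.839 = 1.839 m·K/W
Q' = ΔT/ΣR = (670 K − 310.6 K)/1.839 = 195 W/m

Q' = 195 W/m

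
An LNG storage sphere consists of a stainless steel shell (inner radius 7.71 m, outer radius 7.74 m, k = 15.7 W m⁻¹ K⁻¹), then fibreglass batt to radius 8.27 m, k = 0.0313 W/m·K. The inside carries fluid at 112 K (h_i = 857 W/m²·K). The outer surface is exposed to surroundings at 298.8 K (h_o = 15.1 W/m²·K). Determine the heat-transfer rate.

Treat each layer as a resistance in series:
  R_conv,in = 1/(4πr²h) = 1/(4π·7.71²·857) = 1.562×10^-6 K/W
  R_stainless steel = (1/7.71 − 1/7.74)/(4πk) = 5.027×10^-4/(4π·15.7) = 2.548×10^-6 K/W
  R_fibreglass batt = (1/7.74 − 1/8.27)/(4πk) = 0.008280/(4π·0.0313) = 0.02105 K/W
  R_conv,out = 1/(4πr²h) = 1/(4π·8.27²·15.1) = 7.706×10^-5 K/W
ΣR = 1.562×10^-6 + 2.548×10^-6 + 0.02105 + 7.706×10^-5 = 0.02113 K/W
Q = ΔT/ΣR = (112 K − 298.8 K)/0.02113 = -8840 W
(Negative Q ⇒ heat flows inward; heat gain = 8840 W.)

Q = 8.84 kW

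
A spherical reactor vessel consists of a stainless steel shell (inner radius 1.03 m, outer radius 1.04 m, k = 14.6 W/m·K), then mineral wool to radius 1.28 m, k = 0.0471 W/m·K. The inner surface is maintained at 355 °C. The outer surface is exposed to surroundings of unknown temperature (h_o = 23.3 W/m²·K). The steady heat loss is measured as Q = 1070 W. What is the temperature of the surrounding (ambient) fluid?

Series resistances:
  R_stainless steel = (1/1.03 − 1/1.04)/(4πk) = 0.009335/(4π·14.6) = 5.088×10^-5 K/W
  R_mineral wool = (1/1.04 − 1/1.28)/(4πk) = 0.1803/(4π·0.0471) = 0.3046 K/W
  R_conv,out = 1/(4πr²h) = 1/(4π·1.28²·23.3) = 0.002085 K/W
ΣR = 0.3067 K/W
ΔT = Q·ΣR = 1070 × 0.3067 = 328.2 K
Heat flows outward, so T_out = T_in − ΔT = 355 − 328.2 = 26.8 °C

T_out = 26.8 °C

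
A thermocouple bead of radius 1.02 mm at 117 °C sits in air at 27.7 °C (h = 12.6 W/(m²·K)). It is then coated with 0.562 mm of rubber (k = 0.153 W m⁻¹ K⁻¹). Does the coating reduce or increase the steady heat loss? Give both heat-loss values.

Critical radius for a sphere: r_cr = 2k/h = 0.0243 m = 2.43 cm.
Outer radius after coating: r₂ = 0.00102 + 5.62×10^-4 = 0.001582 m.
Since r₁ < r_cr and r₂ ≤ r_cr, the coating moves toward the maximum at r_cr — heat loss rises.
Bare: R = 1/(4πr₁²h) = 6070 K/W; Q = 89.3/6070 = 0.0147 W.
Coated: R = R_cond + R_conv = 2705 K/W; Q = 89.3/2705 = 0.0330 W.

increases: 0.0147 → 0.0330 W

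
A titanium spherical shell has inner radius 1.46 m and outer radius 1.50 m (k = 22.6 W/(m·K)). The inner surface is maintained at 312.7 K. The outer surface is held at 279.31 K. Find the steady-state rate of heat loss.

Q = 519 kW

Q = 4πk·ΔT/(1/r₁ − 1/r₂) = 4π × 22.6 × 33.39 / (1/1.46 − 1/1.50) = 5.19×10^5 W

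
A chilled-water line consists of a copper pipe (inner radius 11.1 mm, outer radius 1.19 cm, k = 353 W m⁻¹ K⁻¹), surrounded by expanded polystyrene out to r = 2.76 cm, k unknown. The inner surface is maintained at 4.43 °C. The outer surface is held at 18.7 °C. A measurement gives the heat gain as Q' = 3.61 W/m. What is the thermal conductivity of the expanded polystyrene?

k = 0.0339 W/m·K

ΣR = ΔT/Q' = |4.43 − 18.7|/3.61 = 3.953 m·K/W
Known resistances:
  R'_copper = ln(0.0119/0.0111)/(2πk) = 0.06959/(2π·353) = 3.138×10^-5 m·K/W
R_expanded polystyrene = ΣR − ΣR_known = 3.953 − 3.138×10^-5 = 3.953 m·K/W
ln(r₂/r₁)/(2πk) = 3.953 ⇒ k = 0.8413/(2π·3.953) = 0.0339 W/m·K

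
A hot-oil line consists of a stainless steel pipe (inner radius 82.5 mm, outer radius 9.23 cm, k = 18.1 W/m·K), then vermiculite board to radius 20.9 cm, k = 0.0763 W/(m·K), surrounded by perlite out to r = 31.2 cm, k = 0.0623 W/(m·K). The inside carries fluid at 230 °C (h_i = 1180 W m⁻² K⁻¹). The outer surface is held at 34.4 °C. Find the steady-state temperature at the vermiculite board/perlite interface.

Treat each layer as a resistance in series:
  R'_conv,in = 1/(2πr h) = 1/(2π·0.0825·1180) = 0.001635 m·K/W
  R'_stainless steel = ln(0.0923/0.0825)/(2πk) = 0.1122/(2π·18.1) = 9.870×10^-4 m·K/W
  R'_vermiculite board = ln(0.209/0.0923)/(2πk) = 0.8173/(2π·0.0763) = 1.705 m·K/W
  R'_perlite = ln(0.312/0.209)/(2πk) = 0.4007/(2π·0.0623) = 1.024 m·K/W
ΣR = 0.001635 + 9.870×10^-4 + 1.705 + 1.024 = 2.732 m·K/W
Q' = ΔT/ΣR = (230 °C − 34.4 °C)/2.732 = 71.60 W/m
From the inner boundary to the vermiculite board/perlite interface, ΣR_partial = 1.708 m·K/W.
T_interface = T_in − Q'·ΣR_partial = 230 °C − (71.60)(1.708) = 108 °C

T = 108 °C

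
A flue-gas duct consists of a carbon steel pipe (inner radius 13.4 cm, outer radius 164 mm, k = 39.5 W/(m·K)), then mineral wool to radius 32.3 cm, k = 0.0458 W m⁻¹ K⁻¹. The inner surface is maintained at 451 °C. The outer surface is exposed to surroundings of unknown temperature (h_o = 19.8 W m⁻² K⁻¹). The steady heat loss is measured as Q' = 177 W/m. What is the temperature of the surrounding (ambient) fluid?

Sum the resistances:
  R'_carbon steel = ln(0.164/0.134)/(2πk) = 0.2020/(2π·39.5) = 8.140×10^-4 m·K/W
  R'_mineral wool = ln(0.323/0.164)/(2πk) = 0.6778/(2π·0.0458) = 2.355 m·K/W
  R'_conv,out = 1/(2πr h) = 1/(2π·0.323·19.8) = 0.02489 m·K/W
ΣR = 2.381 m·K/W
ΔT = Q'·ΣR = 177 × 2.381 = 421.4 K
Heat flows outward, so T_out = T_in − ΔT = 451 − 421.4 = 29.6 °C

T_out = 29.6 °C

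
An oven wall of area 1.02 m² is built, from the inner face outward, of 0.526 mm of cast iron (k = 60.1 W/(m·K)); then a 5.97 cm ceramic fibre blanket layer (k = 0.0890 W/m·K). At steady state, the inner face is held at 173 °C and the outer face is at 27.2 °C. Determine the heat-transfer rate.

Series thermal resistances, inner to outer:
  R_cast iron = L/(kA) = 5.26×10^-4/(60.1·1.02) = 8.580×10^-6 K/W
  R_ceramic fibre blanket = L/(kA) = 0.0597/(0.0890·1.02) = 0.6576 K/W
ΣR = 8.580×10^-6 + 0.6576 = 0.6576 K/W
Q = ΔT/ΣR = (173 °C − 27.2 °C)/0.6576 = 222 W

Q = 222 W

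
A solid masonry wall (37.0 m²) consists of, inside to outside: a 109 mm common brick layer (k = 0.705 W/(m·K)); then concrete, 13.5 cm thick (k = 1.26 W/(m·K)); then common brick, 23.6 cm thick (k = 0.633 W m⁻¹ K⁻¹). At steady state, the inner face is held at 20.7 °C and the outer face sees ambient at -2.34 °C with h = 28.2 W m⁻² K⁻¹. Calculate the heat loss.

Q = 1270 W

Resistance network (inner→outer):
  R_common brick = L/(kA) = 0.109/(0.705·37.0) = 0.004179 K/W
  R_concrete = L/(kA) = 0.135/(1.26·37.0) = 0.002896 K/W
  R_common brick = L/(kA) = 0.236/(0.633·37.0) = 0.01008 K/W
  R_conv,out = 1/(hA) = 1/(28.2·37.0) = 9.584×10^-4 K/W
ΣR = 0.004179 + 0.002896 + 0.01008 + 9.584×10^-4 = 0.01811 K/W
Q = ΔT/ΣR = (20.7 °C − -2.34 °C)/0.01811 = 1270 W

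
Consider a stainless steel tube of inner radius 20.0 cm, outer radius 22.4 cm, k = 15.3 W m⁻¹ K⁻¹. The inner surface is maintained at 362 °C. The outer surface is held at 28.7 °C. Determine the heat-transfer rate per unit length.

Q' = 2πk·ΔT/ln(r₂/r₁) = 2π × 15.3 × 333.3 / ln(0.224/0.200) = 2.83×10^5 W/m

Q' = 2.83×10^5 W/m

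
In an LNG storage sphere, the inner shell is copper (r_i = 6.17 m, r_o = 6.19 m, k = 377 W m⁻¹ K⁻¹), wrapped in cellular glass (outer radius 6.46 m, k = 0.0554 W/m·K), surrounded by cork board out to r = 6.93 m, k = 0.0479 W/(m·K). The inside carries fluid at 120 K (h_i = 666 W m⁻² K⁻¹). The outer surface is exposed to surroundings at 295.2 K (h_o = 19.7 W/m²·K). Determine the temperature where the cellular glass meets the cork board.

Series thermal resistances, inner to outer:
  R_conv,in = 1/(4πr²h) = 1/(4π·6.17²·666) = 3.139×10^-6 K/W
  R_copper = (1/6.17 − 1/6.19)/(4πk) = 5.237×10^-4/(4π·377) = 1.105×10^-7 K/W
  R_cellular glass = (1/6.19 − 1/6.46)/(4πk) = 0.006752/(4π·0.0554) = 0.009699 K/W
  R_cork board = (1/6.46 − 1/6.93)/(4πk) = 0.01050/(4π·0.0479) = 0.01744 K/W
  R_conv,out = 1/(4πr²h) = 1/(4π·6.93²·19.7) = 8.411×10^-5 K/W
ΣR = 3.139×10^-6 + 1.105×10^-7 + 0.009699 + 0.01744 + 8.411×10^-5 = 0.02723 K/W
Q = ΔT/ΣR = (120 K − 295.2 K)/0.02723 = -6434 W
From the inner boundary to the cellular glass/cork board interface, ΣR_partial = 0.009702 K/W.
T_interface = T_in − Q·ΣR_partial = 120 K − (-6434)(0.009702) = 182.4 K

T = 182.4 K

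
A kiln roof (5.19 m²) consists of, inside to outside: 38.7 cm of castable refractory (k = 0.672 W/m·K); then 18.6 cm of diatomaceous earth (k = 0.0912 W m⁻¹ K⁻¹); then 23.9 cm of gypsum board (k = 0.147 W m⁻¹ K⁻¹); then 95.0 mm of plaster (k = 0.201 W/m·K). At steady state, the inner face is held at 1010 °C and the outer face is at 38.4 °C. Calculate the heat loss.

Resistance network (inner→outer):
  R_castable refractory = L/(kA) = 0.387/(0.672·5.19) = 0.1110 K/W
  R_diatomaceous earth = L/(kA) = 0.186/(0.0912·5.19) = 0.3930 K/W
  R_gypsum board = L/(kA) = 0.239/(0.147·5.19) = 0.3133 K/W
  R_plaster = L/(kA) = 0.0950/(0.201·5.19) = 0.09107 K/W
ΣR = 0.1110 + 0.3930 + 0.3133 + 0.09107 = 0.9084 K/W
Q = ΔT/ΣR = (1010 °C − 38.4 °C)/0.9084 = 1070 W

Q = 1070 W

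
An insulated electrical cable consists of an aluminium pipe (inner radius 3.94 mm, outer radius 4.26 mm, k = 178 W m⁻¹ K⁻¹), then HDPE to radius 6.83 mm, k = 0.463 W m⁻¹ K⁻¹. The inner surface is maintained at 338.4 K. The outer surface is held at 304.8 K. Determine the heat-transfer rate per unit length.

Q' = 207 W/m

Series thermal resistances, inner to outer:
  R'_aluminium = ln(0.00426/0.00394)/(2πk) = 0.07809/(2π·178) = 6.982×10^-5 m·K/W
  R'_HDPE = ln(0.00683/0.00426)/(2πk) = 0.4721/(2π·0.463) = 0.1623 m·K/W
ΣR = 6.982×10^-5 + 0.1623 = 0.1624 m·K/W
Q' = ΔT/ΣR = (338.4 K − 304.8 K)/0.1624 = 207 W/m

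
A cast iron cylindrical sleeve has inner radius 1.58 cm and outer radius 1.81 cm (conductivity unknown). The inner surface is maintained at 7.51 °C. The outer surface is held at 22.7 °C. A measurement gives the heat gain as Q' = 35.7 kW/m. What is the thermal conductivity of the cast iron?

k = 50.8 W/m·K

ΣR = ΔT/Q' = |7.51 − 22.7|/35700 = 4.255×10^-4 m·K/W
ln(r₂/r₁)/(2πk) = 4.255×10^-4 ⇒ k = 0.1359/(2π·4.255×10^-4) = 50.8 W/m·K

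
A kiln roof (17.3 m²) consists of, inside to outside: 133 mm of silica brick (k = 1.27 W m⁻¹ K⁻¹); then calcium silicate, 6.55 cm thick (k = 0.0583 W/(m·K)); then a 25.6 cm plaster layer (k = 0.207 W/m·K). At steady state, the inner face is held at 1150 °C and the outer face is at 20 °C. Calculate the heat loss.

Treat each layer as a resistance in series:
  R_silica brick = L/(kA) = 0.133/(1.27·17.3) = 0.006053 K/W
  R_calcium silicate = L/(kA) = 0.0655/(0.0583·17.3) = 0.06494 K/W
  R_plaster = L/(kA) = 0.256/(0.207·17.3) = 0.07149 K/W
ΣR = 0.006053 + 0.06494 + 0.07149 = 0.1425 K/W
Q = ΔT/ΣR = (1150 °C − 20 °C)/0.1425 = 7930 W

Q = 7930 W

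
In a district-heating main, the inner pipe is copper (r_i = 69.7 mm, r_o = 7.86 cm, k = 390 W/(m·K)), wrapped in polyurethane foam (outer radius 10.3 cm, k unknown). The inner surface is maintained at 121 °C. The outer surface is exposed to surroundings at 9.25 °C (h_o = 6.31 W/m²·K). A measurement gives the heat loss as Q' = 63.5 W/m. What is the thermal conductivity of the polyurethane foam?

ΣR = ΔT/Q' = |121 − 9.25|/63.5 = 1.760 m·K/W
Known resistances:
  R'_copper = ln(0.0786/0.0697)/(2πk) = 0.1202/(2π·390) = 4.904×10^-5 m·K/W
  R'_conv,out = 1/(2πr h) = 1/(2π·0.103·6.31) = 0.2449 m·K/W
R_polyurethane foam = ΣR − ΣR_known = 1.760 − 0.2449 = 1.515 m·K/W
ln(r₂/r₁)/(2πk) = 1.515 ⇒ k = 0.2704/(2π·1.515) = 0.0284 W/m·K

k = 0.0284 W/m·K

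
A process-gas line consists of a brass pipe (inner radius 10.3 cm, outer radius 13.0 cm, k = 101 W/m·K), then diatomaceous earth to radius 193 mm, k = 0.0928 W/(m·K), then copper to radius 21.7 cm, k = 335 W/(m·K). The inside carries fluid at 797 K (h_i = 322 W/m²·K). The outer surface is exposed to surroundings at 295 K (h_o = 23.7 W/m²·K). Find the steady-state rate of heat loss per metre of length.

Series thermal resistances, inner to outer:
  R'_conv,in = 1/(2πr h) = 1/(2π·0.103·322) = 0.004799 m·K/W
  R'_brass = ln(0.130/0.103)/(2πk) = 0.2328/(2π·101) = 3.669×10^-4 m·K/W
  R'_diatomaceous earth = ln(0.193/0.130)/(2πk) = 0.3952/(2π·0.0928) = 0.6777 m·K/W
  R'_copper = ln(0.217/0.193)/(2πk) = 0.1172/(2π·335) = 5.568×10^-5 m·K/W
  R'_conv,out = 1/(2πr h) = 1/(2π·0.217·23.7) = 0.03095 m·K/W
ΣR = 0.004799 + 3.669×10^-4 + 0.6777 + 5.568×10^-5 + 0.03095 = 0.7139 m·K/W
Q' = ΔT/ΣR = (797 K − 295 K)/0.7139 = 703 W/m

Q' = 703 W/m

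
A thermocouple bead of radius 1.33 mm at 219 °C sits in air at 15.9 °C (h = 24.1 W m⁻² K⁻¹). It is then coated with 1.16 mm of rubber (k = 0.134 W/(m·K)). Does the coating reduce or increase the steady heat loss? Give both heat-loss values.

Critical radius for a sphere: r_cr = 2k/h = 0.0111 m = 1.11 cm.
Outer radius after coating: r₂ = 0.00133 + 0.00116 = 0.00249 m.
Since r₁ < r_cr and r₂ ≤ r_cr, the coating moves toward the maximum at r_cr — heat loss rises.
Bare: R = 1/(4πr₁²h) = 1867 K/W; Q = 203.1/1867 = 0.109 W.
Coated: R = R_cond + R_conv = 740.6 K/W; Q = 203.1/740.6 = 0.274 W.

increases: 0.109 → 0.274 W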